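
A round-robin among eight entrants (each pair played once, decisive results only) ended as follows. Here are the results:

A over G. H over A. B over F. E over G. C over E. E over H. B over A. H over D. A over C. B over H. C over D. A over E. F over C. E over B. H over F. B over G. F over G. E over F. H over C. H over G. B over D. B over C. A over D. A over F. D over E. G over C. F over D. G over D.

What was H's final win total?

H's results: beat A, C, D, F, G; lost to B, E.
That is 5 wins.

5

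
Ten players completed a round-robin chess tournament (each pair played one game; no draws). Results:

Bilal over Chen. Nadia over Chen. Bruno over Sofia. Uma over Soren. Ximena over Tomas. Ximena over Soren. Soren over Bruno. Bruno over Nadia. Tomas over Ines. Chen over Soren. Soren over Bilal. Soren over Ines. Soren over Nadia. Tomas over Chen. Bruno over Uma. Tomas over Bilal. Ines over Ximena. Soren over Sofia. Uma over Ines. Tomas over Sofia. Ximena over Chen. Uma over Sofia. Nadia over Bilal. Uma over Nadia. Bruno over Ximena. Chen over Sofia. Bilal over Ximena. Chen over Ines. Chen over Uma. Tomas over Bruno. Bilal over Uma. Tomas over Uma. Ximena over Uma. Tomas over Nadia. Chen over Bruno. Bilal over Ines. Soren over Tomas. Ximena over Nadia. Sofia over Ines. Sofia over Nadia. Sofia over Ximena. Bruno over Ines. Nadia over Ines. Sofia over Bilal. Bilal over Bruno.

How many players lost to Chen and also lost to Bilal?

Chen beat: Ines, Sofia, Uma, Bruno, Soren.
Bilal beat: Ines, Chen, Uma, Ximena, Bruno.
Both beat: Ines, Uma, Bruno — 3.

3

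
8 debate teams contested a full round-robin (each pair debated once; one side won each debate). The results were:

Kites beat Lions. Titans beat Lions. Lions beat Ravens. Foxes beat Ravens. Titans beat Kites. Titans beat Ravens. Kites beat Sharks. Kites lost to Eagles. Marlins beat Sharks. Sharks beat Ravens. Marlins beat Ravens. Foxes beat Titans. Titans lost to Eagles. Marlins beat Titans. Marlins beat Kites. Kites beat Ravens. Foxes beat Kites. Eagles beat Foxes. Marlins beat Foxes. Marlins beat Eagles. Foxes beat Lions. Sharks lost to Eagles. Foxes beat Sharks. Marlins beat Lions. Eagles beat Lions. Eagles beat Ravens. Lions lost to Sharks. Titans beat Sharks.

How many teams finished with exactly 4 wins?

Win totals: Foxes 5, Kites 3, Eagles 6, Titans 4, Sharks 2, Ravens 0, Lions 1, Marlins 7.
Exactly 4: Titans — 1 team.

1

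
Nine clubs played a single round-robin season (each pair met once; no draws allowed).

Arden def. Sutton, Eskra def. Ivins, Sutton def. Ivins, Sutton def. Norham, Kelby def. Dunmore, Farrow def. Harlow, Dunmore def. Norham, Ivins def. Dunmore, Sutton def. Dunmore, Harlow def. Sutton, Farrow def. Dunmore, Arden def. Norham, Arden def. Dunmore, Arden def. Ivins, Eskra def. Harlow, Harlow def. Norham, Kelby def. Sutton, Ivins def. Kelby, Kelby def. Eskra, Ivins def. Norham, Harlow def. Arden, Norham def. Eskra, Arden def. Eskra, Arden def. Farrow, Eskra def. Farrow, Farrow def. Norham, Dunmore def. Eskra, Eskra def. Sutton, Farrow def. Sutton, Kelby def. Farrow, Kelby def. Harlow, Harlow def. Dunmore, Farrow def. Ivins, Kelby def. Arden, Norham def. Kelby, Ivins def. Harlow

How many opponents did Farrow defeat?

5

Farrow's results: beat Harlow, Sutton, Ivins, Norham, Dunmore; lost to Kelby, Eskra, Arden.
That is 5 wins.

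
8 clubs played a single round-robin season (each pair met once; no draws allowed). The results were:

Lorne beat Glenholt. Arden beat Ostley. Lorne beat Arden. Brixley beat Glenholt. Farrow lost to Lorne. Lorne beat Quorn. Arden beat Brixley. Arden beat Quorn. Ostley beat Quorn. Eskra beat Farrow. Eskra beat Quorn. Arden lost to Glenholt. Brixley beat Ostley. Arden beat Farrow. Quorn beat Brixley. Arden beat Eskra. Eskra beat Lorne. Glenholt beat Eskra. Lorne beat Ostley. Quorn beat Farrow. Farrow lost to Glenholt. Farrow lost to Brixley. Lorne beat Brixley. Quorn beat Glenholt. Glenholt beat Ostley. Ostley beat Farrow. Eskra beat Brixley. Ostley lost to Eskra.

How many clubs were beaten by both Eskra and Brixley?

Eskra beat: Brixley, Lorne, Ostley, Farrow, Quorn.
Brixley beat: Glenholt, Ostley, Farrow.
Both beat: Ostley, Farrow — 2.

2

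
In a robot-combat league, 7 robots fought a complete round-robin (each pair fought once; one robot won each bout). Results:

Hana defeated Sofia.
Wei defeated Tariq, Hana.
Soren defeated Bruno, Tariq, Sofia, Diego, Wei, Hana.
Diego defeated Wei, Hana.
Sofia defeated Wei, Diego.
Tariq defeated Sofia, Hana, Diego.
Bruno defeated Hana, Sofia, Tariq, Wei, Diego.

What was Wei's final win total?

2

Wei's results: beat Hana, Tariq; lost to Diego, Bruno, Soren, Sofia.
That is 2 wins.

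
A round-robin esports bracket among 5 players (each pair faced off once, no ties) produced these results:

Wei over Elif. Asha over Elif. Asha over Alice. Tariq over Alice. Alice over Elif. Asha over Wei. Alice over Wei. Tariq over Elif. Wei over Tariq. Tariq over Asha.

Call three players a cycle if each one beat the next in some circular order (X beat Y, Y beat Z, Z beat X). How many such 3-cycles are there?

2

Win totals: Wei 2, Tariq 3, Alice 2, Asha 3, Elif 0.
A player with w wins dominates both others in C(w,2) triples; summing gives 1 + 3 + 1 + 3 + 0 = 8 transitive triples.
Total triples C(5,3) = 10, so cyclic triples = 10 − 8 = 2.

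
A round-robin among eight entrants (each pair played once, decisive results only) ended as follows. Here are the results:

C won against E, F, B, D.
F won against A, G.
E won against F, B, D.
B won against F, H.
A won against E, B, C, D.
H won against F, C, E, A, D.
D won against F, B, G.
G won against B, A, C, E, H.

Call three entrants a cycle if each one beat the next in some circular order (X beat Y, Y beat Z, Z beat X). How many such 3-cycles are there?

Win totals: A 4, B 2, C 4, D 3, E 3, F 2, G 5, H 5.
An entrant with w wins dominates both others in C(w,2) triples; summing gives 6 + 1 + 6 + 3 + 3 + 1 + 10 + 10 = 40 transitive triples.
Total triples C(8,3) = 56, so cyclic triples = 56 − 40 = 16.

16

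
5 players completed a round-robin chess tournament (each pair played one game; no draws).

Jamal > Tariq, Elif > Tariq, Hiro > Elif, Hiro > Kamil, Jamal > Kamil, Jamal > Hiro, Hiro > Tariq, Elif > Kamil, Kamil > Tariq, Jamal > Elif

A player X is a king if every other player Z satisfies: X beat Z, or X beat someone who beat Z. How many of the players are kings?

Kamil cannot reach Hiro, Elif, Jamal in two steps.
Tariq cannot reach Kamil, Hiro, Elif, Jamal in two steps.
Hiro cannot reach Jamal in two steps.
Elif cannot reach Hiro, Jamal in two steps.
Jamal reaches everyone (king).
Kings: Jamal — 1.

1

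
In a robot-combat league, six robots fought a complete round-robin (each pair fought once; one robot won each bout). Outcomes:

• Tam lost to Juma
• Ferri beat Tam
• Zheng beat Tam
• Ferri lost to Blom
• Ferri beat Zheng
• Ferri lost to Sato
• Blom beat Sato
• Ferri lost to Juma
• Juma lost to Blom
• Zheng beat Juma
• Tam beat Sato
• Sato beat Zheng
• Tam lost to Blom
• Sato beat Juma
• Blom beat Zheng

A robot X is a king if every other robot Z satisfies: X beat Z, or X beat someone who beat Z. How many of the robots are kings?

Zheng cannot reach Blom in two steps.
Blom reaches everyone (king).
Sato cannot reach Blom in two steps.
Tam cannot reach Blom in two steps.
Juma cannot reach Blom in two steps.
Ferri cannot reach Blom in two steps.
Kings: Blom — 1.

1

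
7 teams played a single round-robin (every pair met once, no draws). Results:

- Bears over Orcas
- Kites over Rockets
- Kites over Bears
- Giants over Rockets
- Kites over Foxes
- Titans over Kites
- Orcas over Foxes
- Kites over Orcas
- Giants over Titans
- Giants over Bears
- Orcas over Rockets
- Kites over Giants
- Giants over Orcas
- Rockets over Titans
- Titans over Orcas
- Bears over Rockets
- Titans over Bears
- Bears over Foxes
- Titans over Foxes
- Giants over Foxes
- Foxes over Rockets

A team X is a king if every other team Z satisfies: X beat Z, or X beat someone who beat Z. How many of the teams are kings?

Bears cannot reach Giants, Kites in two steps.
Titans reaches everyone (king).
Orcas cannot reach Bears, Giants, Kites in two steps.
Rockets cannot reach Giants in two steps.
Giants reaches everyone (king).
Foxes cannot reach Bears, Orcas, Giants, Kites in two steps.
Kites reaches everyone (king).
Kings: Titans, Giants, Kites — 3.

3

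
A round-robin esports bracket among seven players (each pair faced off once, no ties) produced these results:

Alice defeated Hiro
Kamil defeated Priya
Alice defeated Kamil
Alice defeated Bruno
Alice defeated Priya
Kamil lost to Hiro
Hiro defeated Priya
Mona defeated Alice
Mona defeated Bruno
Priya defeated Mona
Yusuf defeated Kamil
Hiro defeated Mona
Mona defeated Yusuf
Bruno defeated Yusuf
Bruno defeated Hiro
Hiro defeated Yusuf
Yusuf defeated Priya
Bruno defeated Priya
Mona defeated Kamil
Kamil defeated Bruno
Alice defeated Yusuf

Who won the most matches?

Alice

Win totals: Mona 4, Yusuf 2, Bruno 3, Kamil 2, Hiro 4, Alice 5, Priya 1.
Alice leads with 5 wins (next highest: 4).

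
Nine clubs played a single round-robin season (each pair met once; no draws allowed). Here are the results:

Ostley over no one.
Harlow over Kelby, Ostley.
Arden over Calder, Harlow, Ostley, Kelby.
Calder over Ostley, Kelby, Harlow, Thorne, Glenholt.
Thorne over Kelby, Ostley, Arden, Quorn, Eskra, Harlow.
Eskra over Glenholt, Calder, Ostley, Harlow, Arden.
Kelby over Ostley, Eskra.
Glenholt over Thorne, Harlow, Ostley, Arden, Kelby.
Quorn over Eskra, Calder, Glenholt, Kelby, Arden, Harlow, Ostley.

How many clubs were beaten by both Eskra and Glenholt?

Eskra beat: Ostley, Calder, Harlow, Arden, Glenholt.
Glenholt beat: Ostley, Harlow, Thorne, Arden, Kelby.
Both beat: Ostley, Harlow, Arden — 3.

3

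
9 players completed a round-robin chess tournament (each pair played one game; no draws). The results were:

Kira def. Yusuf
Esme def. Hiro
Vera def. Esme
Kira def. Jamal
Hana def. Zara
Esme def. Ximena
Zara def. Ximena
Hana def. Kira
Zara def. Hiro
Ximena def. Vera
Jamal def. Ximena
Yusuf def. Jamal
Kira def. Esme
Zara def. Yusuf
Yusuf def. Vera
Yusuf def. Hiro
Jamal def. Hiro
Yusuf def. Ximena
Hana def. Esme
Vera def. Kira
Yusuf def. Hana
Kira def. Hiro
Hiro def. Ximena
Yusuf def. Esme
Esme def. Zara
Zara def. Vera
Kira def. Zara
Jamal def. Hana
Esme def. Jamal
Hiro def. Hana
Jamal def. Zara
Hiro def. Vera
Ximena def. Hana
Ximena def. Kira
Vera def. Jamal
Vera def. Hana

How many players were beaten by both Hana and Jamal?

1

Hana beat: Zara, Esme, Kira.
Jamal beat: Hiro, Hana, Zara, Ximena.
Both beat: Zara — 1.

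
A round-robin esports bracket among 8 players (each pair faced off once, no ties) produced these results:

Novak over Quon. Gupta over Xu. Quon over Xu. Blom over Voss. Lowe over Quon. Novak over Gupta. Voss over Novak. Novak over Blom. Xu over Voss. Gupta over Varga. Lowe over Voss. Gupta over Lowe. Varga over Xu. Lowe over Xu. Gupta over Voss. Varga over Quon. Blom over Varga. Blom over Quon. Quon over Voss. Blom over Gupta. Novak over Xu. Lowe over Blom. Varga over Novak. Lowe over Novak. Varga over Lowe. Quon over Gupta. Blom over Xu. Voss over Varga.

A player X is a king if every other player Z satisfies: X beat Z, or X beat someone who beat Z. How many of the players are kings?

6

Quon cannot reach Blom in two steps.
Gupta reaches everyone (king).
Novak reaches everyone (king).
Lowe reaches everyone (king).
Blom reaches everyone (king).
Voss reaches everyone (king).
Varga reaches everyone (king).
Xu cannot reach Quon, Gupta, Lowe, Blom in two steps.
Kings: Gupta, Novak, Lowe, Blom, Voss, Varga — 6.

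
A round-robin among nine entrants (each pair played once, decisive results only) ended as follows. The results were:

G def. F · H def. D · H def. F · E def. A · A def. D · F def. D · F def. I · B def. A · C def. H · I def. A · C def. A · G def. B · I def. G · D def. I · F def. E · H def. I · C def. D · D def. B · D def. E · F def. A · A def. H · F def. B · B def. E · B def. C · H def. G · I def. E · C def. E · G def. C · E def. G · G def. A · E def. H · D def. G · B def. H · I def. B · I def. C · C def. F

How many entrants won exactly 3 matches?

Win totals: A 2, B 4, C 5, D 4, E 3, F 5, G 4, H 4, I 5.
Exactly 3: E — 1 entrant.

1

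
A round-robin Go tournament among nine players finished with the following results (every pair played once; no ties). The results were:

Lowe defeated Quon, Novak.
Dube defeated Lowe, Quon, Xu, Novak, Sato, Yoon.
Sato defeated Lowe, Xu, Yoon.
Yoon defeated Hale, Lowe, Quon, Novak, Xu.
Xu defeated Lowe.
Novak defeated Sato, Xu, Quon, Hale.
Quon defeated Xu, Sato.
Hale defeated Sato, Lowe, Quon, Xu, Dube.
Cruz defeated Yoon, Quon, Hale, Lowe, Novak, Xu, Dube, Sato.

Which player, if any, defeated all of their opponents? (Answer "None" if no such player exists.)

Cruz

Cruz has 8 wins out of 8 opponents — a perfect record.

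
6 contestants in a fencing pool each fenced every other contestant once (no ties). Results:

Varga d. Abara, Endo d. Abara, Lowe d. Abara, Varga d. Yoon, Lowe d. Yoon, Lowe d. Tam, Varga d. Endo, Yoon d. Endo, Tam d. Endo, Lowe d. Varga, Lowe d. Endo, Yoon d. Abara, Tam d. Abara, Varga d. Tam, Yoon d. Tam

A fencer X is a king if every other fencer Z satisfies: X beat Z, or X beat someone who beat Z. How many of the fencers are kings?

Lowe reaches everyone (king).
Endo cannot reach Lowe, Yoon, Varga, Tam in two steps.
Yoon cannot reach Lowe, Varga in two steps.
Abara cannot reach Lowe, Endo, Yoon, Varga, Tam in two steps.
Varga cannot reach Lowe in two steps.
Tam cannot reach Lowe, Yoon, Varga in two steps.
Kings: Lowe — 1.

1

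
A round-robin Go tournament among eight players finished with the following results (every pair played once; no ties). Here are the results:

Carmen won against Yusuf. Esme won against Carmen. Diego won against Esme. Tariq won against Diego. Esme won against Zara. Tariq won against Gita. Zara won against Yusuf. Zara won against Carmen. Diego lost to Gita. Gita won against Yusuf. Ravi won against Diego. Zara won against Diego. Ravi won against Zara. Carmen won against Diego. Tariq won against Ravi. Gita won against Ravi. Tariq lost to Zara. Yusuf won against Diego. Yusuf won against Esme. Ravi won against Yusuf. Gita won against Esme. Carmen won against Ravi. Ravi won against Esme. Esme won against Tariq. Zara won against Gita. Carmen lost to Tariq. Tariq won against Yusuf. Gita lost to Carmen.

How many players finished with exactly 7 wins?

Win totals: Yusuf 2, Esme 3, Tariq 5, Gita 4, Diego 1, Zara 5, Carmen 4, Ravi 4.
No player has exactly 7 wins.

0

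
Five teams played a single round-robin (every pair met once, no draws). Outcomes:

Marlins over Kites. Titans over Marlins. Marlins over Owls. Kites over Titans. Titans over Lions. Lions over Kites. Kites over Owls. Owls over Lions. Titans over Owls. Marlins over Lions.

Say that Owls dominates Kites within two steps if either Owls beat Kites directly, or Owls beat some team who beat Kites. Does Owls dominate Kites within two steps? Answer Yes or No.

Owls did not beat Kites directly.
Owls beat Lions. Of those, Lions beat Kites.

Yes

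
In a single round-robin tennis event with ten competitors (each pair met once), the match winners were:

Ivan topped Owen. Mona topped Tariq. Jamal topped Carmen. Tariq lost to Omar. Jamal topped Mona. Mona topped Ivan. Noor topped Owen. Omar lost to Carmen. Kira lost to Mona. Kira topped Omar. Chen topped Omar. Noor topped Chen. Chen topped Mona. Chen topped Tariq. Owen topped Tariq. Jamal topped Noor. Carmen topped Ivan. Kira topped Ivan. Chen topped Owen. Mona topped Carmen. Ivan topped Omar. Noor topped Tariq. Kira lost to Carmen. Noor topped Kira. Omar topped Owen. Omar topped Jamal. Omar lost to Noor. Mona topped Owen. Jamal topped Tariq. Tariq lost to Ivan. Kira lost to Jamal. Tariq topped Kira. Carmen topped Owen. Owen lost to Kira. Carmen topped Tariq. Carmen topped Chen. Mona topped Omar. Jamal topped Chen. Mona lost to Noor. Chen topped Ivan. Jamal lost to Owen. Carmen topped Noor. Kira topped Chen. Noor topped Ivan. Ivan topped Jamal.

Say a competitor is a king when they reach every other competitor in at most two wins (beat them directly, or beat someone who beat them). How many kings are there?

Mona reaches everyone (king).
Owen cannot reach Ivan, Omar in two steps.
Ivan reaches everyone (king).
Noor reaches everyone (king).
Chen cannot reach Noor in two steps.
Tariq cannot reach Mona, Noor, Jamal, Carmen in two steps.
Kira cannot reach Noor, Carmen in two steps.
Jamal reaches everyone (king).
Carmen reaches everyone (king).
Omar cannot reach Ivan in two steps.
Kings: Mona, Ivan, Noor, Jamal, Carmen — 5.

5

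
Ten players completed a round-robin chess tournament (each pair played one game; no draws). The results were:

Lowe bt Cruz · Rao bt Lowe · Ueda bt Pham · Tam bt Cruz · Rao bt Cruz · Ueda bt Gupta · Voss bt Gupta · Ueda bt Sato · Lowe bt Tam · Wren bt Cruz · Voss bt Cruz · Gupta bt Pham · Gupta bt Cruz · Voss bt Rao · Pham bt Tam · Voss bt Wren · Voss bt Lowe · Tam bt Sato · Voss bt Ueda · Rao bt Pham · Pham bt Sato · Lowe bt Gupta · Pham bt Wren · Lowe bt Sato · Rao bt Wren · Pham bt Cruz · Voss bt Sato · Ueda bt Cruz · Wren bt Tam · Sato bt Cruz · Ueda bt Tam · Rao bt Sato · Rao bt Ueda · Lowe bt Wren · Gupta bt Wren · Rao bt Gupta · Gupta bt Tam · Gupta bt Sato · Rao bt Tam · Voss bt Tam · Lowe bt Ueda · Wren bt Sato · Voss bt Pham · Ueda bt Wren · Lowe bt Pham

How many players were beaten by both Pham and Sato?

Pham beat: Cruz, Tam, Wren, Sato.
Sato beat: Cruz.
Both beat: Cruz — 1.

1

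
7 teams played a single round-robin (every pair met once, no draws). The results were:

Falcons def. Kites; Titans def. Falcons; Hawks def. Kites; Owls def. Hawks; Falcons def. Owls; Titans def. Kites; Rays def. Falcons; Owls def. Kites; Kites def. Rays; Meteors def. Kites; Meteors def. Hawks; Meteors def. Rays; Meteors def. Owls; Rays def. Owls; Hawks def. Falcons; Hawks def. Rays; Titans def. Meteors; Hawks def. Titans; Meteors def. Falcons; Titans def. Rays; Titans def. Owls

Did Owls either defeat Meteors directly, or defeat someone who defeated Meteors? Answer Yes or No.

Owls did not beat Meteors directly.
Owls beat Hawks, Kites, but each of them lost to Meteors. No two-step path.

No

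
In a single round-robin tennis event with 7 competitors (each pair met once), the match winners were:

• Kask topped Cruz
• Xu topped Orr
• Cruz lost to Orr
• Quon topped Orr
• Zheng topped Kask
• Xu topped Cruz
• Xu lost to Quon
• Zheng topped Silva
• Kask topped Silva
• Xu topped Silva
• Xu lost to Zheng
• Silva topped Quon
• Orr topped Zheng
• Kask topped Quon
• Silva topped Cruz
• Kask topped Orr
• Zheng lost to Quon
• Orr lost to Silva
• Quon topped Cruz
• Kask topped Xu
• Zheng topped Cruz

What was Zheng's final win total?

Zheng's results: beat Cruz, Silva, Kask, Xu; lost to Quon, Orr.
That is 4 wins.

4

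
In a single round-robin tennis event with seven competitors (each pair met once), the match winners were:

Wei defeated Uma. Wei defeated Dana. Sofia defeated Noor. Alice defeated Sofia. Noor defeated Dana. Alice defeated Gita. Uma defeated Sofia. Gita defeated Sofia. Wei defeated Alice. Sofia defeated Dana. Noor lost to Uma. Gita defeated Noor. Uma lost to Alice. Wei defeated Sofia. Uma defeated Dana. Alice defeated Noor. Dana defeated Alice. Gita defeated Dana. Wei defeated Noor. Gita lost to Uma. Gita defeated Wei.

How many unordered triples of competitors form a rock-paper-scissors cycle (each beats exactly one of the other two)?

Win totals: Alice 4, Dana 1, Gita 4, Uma 4, Noor 1, Wei 5, Sofia 2.
A competitor with w wins dominates both others in C(w,2) triples; summing gives 6 + 0 + 6 + 6 + 0 + 10 + 1 = 29 transitive triples.
Total triples C(7,3) = 35, so cyclic triples = 35 − 29 = 6.

6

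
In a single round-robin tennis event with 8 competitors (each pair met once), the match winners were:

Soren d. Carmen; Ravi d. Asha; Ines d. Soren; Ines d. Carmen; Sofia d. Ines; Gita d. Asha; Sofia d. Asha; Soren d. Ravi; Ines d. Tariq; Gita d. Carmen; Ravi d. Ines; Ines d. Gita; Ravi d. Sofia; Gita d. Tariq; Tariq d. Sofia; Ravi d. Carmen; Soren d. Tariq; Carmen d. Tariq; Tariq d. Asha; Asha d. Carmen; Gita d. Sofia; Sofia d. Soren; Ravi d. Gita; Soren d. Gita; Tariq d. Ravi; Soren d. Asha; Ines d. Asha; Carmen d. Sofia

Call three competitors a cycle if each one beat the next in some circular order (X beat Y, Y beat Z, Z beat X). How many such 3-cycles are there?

Win totals: Sofia 3, Asha 1, Ines 5, Ravi 5, Carmen 2, Tariq 3, Soren 5, Gita 4.
A competitor with w wins dominates both others in C(w,2) triples; summing gives 3 + 0 + 10 + 10 + 1 + 3 + 10 + 6 = 43 transitive triples.
Total triples C(8,3) = 56, so cyclic triples = 56 − 43 = 13.

13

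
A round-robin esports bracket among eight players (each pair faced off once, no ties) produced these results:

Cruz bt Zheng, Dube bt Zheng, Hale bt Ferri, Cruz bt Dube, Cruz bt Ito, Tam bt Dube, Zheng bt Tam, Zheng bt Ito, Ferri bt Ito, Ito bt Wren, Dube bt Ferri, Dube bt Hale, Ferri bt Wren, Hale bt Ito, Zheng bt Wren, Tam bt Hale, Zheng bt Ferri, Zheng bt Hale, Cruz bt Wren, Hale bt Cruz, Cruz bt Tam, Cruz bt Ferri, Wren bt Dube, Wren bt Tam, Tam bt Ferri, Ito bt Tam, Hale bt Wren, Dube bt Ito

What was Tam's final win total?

Tam's results: beat Dube, Ferri, Hale; lost to Wren, Zheng, Ito, Cruz.
That is 3 wins.

3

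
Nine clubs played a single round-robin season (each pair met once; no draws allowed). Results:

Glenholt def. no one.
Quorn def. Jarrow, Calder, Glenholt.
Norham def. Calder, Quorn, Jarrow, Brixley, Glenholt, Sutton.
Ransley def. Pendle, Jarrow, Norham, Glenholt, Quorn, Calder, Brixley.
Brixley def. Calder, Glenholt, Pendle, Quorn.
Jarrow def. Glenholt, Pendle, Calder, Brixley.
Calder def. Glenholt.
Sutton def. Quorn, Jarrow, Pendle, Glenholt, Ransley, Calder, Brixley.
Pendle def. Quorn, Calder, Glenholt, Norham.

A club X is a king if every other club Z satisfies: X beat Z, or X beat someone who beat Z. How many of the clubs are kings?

3

Ransley reaches everyone (king).
Pendle cannot reach Ransley in two steps.
Calder cannot reach Ransley, Pendle, Quorn, Brixley, Jarrow, Norham, Sutton in two steps.
Quorn cannot reach Ransley, Norham, Sutton in two steps.
Glenholt cannot reach Ransley, Pendle, Calder, Quorn, Brixley, Jarrow, Norham, Sutton in two steps.
Brixley cannot reach Ransley, Sutton in two steps.
Jarrow cannot reach Ransley, Sutton in two steps.
Norham reaches everyone (king).
Sutton reaches everyone (king).
Kings: Ransley, Norham, Sutton — 3.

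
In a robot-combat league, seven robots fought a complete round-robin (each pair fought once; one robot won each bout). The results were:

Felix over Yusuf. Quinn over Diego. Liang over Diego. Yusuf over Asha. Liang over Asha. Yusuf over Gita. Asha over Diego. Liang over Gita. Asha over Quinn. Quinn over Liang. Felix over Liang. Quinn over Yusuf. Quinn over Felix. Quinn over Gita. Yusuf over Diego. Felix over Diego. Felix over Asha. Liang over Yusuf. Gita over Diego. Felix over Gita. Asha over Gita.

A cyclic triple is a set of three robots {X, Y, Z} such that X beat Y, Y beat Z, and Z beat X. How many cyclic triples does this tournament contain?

3

Win totals: Diego 0, Felix 5, Asha 3, Liang 4, Yusuf 3, Quinn 5, Gita 1.
A robot with w wins dominates both others in C(w,2) triples; summing gives 0 + 10 + 3 + 6 + 3 + 10 + 0 = 32 transitive triples.
Total triples C(7,3) = 35, so cyclic triples = 35 − 32 = 3.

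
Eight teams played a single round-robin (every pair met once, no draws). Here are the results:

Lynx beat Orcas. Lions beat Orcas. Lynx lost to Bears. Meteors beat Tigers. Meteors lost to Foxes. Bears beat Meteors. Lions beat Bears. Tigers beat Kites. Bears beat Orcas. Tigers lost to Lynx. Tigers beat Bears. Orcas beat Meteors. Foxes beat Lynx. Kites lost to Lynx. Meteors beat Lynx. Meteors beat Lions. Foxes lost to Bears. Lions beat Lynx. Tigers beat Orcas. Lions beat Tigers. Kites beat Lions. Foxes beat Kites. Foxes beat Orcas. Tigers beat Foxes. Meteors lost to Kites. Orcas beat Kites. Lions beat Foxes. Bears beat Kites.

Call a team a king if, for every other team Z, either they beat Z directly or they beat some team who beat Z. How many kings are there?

Meteors reaches everyone (king).
Foxes cannot reach Bears in two steps.
Bears reaches everyone (king).
Orcas cannot reach Foxes, Bears in two steps.
Kites reaches everyone (king).
Tigers reaches everyone (king).
Lions reaches everyone (king).
Lynx reaches everyone (king).
Kings: Meteors, Bears, Kites, Tigers, Lions, Lynx — 6.

6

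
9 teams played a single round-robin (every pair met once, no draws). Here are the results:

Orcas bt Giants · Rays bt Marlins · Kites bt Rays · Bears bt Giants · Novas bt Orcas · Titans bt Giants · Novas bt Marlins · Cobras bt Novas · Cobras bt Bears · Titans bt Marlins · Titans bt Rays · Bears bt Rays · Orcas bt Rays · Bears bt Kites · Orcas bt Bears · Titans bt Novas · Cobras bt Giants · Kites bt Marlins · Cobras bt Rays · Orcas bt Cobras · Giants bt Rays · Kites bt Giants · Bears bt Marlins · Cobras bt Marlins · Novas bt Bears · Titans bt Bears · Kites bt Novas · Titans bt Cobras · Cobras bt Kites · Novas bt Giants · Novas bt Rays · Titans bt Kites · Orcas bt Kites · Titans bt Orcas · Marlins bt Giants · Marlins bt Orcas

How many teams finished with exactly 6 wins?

Win totals: Orcas 5, Novas 5, Rays 1, Marlins 2, Titans 8, Kites 4, Giants 1, Cobras 6, Bears 4.
Exactly 6: Cobras — 1 team.

1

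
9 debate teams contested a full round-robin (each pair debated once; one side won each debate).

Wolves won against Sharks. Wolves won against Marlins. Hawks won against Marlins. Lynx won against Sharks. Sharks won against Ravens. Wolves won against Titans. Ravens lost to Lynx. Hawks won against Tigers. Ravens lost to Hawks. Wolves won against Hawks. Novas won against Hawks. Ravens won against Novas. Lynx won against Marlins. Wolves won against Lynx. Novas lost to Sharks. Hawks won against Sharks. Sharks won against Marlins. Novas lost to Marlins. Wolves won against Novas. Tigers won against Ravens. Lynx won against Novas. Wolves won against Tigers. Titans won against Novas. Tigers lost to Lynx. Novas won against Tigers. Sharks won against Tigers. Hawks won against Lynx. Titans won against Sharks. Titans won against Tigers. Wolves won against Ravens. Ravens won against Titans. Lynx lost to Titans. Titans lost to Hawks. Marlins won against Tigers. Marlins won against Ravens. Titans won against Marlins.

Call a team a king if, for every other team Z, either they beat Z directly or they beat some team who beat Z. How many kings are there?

Sharks cannot reach Wolves, Lynx in two steps.
Novas cannot reach Wolves in two steps.
Ravens cannot reach Wolves in two steps.
Hawks cannot reach Wolves in two steps.
Marlins cannot reach Sharks, Wolves, Lynx in two steps.
Wolves reaches everyone (king).
Tigers cannot reach Sharks, Hawks, Marlins, Wolves, Lynx in two steps.
Lynx cannot reach Wolves in two steps.
Titans cannot reach Wolves in two steps.
Kings: Wolves — 1.

1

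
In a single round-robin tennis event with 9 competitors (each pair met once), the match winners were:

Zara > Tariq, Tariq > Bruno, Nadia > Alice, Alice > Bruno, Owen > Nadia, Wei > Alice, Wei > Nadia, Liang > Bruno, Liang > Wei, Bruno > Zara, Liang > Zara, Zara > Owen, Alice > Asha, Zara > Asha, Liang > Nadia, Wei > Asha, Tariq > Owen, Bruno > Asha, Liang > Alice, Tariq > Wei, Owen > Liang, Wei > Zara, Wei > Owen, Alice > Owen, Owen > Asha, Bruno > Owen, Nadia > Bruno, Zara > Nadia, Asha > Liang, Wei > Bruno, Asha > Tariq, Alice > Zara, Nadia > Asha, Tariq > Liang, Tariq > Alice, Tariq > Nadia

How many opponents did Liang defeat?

5

Liang's results: beat Zara, Alice, Nadia, Wei, Bruno; lost to Asha, Owen, Tariq.
That is 5 wins.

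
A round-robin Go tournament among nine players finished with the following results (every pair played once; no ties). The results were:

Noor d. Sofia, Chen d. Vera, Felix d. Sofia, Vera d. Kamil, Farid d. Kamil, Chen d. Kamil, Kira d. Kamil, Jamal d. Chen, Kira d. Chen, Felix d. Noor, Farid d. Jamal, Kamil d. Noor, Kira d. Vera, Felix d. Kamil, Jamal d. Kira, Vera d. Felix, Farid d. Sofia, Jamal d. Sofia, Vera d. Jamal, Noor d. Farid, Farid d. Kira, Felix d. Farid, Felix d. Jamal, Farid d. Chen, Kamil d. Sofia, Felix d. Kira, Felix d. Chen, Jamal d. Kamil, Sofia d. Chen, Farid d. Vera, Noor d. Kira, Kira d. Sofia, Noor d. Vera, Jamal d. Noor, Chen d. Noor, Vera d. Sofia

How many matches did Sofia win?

1

Sofia's results: beat Chen; lost to Jamal, Farid, Kira, Felix, Vera, Noor, Kamil.
That is 1 win.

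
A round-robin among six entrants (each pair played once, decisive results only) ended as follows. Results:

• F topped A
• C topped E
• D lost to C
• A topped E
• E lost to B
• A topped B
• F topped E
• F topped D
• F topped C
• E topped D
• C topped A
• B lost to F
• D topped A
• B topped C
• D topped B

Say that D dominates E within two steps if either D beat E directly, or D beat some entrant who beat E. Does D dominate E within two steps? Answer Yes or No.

Yes

D did not beat E directly.
D beat A, B. Of those, A beat E.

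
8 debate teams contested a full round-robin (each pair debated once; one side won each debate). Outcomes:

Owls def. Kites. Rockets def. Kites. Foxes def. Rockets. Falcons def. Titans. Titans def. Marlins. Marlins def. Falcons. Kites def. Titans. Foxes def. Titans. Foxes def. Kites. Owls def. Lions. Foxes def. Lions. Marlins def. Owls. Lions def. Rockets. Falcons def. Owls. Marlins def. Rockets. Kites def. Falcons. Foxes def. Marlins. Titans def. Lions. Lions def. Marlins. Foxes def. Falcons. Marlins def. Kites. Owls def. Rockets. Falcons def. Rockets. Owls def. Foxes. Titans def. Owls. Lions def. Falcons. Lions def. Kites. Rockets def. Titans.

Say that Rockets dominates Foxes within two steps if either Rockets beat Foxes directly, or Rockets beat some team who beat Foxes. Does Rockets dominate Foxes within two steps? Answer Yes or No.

Rockets did not beat Foxes directly.
Rockets beat Kites, Titans, but each of them lost to Foxes. No two-step path.

No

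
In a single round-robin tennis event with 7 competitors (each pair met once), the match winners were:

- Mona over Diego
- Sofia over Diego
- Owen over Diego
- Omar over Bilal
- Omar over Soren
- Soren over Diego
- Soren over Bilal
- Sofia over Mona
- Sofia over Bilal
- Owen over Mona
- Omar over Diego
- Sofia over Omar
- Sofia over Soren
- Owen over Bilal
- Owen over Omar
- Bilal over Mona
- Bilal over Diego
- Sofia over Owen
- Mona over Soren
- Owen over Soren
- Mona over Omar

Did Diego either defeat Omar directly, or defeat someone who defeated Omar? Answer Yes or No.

No

Diego did not beat Omar directly.
Diego beat no one, so there is no intermediate competitor.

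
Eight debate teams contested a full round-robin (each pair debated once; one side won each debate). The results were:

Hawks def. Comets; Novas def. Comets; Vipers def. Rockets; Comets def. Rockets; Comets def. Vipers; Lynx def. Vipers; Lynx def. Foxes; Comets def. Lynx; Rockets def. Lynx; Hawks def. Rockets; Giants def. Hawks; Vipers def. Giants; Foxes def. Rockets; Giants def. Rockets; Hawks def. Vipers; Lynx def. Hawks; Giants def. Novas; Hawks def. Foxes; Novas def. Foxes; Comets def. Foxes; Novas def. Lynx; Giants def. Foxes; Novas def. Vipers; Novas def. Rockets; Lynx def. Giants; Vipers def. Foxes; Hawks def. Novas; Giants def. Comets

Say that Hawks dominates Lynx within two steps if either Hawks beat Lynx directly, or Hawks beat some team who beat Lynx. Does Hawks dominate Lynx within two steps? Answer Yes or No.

Hawks did not beat Lynx directly.
Hawks beat Novas, Foxes, Rockets, Vipers, Comets. Of those, Novas beat Lynx.

Yes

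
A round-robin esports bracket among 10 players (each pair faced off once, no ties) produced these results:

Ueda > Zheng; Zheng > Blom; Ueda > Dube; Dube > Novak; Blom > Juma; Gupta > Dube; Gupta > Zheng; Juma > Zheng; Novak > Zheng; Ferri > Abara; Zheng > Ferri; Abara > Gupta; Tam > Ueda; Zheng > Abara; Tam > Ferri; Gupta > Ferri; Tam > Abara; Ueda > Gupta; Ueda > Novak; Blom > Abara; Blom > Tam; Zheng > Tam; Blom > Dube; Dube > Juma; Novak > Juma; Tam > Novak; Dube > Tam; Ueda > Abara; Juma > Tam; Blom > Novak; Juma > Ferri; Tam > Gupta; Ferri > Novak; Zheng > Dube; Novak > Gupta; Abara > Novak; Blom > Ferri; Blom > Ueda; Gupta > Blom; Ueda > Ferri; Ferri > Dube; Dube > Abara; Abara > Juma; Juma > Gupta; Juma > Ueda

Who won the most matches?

Win totals: Abara 3, Juma 5, Novak 3, Tam 5, Zheng 5, Dube 4, Blom 7, Gupta 4, Ueda 6, Ferri 3.
Blom leads with 7 wins (next highest: 6).

Blom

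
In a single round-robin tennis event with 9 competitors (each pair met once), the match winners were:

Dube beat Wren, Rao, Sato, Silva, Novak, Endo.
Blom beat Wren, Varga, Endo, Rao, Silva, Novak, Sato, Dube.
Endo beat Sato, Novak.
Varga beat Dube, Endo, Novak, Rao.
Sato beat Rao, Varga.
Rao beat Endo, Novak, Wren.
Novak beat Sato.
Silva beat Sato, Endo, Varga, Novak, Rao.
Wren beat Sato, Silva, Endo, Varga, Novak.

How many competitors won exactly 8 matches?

1

Win totals: Silva 5, Blom 8, Rao 3, Dube 6, Novak 1, Endo 2, Wren 5, Sato 2, Varga 4.
Exactly 8: Blom — 1 competitor.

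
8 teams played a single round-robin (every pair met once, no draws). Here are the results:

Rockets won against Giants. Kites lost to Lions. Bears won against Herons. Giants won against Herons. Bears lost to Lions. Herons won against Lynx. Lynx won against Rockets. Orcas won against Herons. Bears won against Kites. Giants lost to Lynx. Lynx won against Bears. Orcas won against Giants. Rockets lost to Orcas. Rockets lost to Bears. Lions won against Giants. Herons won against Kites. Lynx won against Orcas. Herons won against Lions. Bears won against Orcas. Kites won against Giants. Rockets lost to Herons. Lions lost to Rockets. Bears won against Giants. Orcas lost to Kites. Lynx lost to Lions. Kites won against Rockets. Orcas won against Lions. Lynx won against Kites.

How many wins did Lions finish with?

4

Lions' results: beat Bears, Kites, Lynx, Giants; lost to Herons, Rockets, Orcas.
That is 4 wins.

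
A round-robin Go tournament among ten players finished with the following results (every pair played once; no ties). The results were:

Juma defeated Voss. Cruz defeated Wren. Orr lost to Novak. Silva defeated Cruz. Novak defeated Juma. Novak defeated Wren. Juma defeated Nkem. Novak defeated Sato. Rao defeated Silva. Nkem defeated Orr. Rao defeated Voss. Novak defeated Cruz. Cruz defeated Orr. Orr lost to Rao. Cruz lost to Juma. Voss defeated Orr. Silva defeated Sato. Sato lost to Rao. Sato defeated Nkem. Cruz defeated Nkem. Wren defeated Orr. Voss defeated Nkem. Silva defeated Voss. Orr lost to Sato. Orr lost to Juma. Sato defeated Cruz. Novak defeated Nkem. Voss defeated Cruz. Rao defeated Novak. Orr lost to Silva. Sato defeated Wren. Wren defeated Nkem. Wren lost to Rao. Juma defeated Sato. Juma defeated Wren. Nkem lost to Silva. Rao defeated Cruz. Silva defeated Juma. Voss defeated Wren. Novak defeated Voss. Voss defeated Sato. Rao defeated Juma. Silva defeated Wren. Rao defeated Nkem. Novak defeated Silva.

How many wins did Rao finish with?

Rao's results: beat Novak, Juma, Nkem, Sato, Orr, Silva, Cruz, Wren, Voss; lost to no one.
That is 9 wins.

9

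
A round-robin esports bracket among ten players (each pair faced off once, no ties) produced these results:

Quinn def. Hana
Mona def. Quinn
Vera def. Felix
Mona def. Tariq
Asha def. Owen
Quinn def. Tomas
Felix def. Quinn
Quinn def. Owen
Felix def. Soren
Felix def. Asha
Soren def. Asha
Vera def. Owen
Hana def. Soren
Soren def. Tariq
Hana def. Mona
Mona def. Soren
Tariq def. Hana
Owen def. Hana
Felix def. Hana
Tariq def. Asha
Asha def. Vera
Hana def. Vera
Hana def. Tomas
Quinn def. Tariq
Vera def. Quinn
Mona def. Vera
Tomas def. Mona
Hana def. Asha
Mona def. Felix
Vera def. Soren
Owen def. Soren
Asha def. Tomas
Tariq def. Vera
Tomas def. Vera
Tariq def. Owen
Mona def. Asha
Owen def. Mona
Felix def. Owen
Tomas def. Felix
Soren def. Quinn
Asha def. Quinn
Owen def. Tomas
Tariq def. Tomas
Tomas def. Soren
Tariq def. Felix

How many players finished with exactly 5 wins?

2

Win totals: Asha 4, Soren 3, Felix 5, Tomas 4, Vera 4, Tariq 6, Mona 6, Owen 4, Hana 5, Quinn 4.
Exactly 5: Felix, Hana — 2 players.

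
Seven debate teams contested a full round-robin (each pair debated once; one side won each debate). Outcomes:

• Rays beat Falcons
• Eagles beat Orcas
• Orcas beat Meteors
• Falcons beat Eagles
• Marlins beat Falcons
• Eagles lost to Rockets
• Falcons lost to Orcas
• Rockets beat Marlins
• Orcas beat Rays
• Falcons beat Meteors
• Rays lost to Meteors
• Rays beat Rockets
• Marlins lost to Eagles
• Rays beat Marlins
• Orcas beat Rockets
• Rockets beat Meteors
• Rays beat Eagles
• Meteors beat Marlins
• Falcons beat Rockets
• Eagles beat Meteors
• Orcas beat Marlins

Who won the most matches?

Orcas

Win totals: Orcas 5, Eagles 3, Rockets 3, Marlins 1, Falcons 3, Meteors 2, Rays 4.
Orcas leads with 5 wins (next highest: 4).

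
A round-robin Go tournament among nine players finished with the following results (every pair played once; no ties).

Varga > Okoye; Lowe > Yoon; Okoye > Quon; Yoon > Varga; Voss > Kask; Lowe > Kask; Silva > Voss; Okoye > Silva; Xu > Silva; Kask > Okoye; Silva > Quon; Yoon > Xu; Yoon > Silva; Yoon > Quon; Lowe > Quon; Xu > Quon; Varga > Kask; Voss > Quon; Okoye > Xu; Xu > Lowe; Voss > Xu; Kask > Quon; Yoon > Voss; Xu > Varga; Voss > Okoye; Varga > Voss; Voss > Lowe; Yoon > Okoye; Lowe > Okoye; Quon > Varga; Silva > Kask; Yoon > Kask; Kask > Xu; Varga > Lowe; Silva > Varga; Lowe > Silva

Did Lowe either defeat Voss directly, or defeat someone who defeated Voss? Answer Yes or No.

Yes

Lowe did not beat Voss directly.
Lowe beat Quon, Yoon, Silva, Kask, Okoye. Of those, Yoon beat Voss.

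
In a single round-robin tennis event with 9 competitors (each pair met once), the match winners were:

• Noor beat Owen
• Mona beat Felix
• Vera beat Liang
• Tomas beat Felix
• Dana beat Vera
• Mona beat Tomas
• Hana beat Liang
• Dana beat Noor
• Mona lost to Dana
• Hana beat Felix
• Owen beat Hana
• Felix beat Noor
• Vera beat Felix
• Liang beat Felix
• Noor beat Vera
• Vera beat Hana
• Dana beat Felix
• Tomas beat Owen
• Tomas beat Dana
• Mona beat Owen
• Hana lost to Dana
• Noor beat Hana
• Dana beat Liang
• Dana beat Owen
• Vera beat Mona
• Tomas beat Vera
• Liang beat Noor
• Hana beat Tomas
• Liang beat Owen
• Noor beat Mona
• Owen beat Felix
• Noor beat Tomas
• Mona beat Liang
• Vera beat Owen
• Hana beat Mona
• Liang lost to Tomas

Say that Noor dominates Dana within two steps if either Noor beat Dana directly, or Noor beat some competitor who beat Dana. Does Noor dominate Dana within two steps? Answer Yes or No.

Yes

Noor did not beat Dana directly.
Noor beat Tomas, Vera, Hana, Mona, Owen. Of those, Tomas beat Dana.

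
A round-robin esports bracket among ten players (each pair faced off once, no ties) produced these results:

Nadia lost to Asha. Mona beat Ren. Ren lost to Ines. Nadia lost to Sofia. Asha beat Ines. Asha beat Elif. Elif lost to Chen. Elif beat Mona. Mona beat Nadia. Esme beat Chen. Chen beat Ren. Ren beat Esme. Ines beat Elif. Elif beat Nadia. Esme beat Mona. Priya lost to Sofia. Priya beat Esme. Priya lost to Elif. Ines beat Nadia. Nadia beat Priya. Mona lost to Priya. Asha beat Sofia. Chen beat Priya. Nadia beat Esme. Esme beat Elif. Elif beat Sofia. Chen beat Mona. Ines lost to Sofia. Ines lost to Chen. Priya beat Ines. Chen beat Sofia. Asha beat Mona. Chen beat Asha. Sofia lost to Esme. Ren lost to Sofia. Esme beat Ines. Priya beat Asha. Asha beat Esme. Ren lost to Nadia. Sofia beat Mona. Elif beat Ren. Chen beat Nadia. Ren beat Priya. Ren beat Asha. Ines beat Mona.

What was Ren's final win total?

Ren's results: beat Esme, Priya, Asha; lost to Elif, Chen, Mona, Sofia, Ines, Nadia.
That is 3 wins.

3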